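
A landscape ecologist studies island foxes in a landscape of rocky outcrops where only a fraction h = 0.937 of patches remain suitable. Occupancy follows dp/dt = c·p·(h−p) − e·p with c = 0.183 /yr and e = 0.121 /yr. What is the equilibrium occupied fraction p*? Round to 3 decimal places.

0.276

Setting dp/dt = 0 and dividing by p* gives c·(h−p*) = e.
So p* = h − e/c = 0.937 − 0.121/0.183 = 0.937 − 0.6612 = 0.2758.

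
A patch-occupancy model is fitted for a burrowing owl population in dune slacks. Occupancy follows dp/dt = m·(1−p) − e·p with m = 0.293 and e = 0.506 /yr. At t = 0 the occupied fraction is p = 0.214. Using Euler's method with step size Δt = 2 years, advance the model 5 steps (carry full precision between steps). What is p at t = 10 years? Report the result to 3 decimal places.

Update rule: p ← p + [m·(1−p) − e·p]·Δt with Δt = 2.
p: 0.21400 → 0.45803  (Δp = +0.24403)
p: 0.45803 → 0.31210  (Δp = -0.14593)
p: 0.31210 → 0.39936  (Δp = +0.08727)
p: 0.39936 → 0.34718  (Δp = -0.05218)
p: 0.34718 → 0.37839  (Δp = +0.03121)

0.378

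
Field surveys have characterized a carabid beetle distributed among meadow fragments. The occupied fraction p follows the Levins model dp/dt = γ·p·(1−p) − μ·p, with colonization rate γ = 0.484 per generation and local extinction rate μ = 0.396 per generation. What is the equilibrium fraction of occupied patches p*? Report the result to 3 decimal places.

0.182

Setting dp/dt = 0 and dividing through by p* gives γ·(1−p*) = μ.
So p* = 1 − μ/γ = 1 − 0.396/0.484 = 1 − 0.8182 = 0.1818.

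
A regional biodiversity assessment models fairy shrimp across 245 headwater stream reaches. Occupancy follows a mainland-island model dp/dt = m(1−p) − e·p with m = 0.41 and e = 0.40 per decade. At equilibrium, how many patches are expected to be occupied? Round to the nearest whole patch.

p* = m/(m+e) = 0.41/0.8100 = 0.5062.
Expected occupied patches = N × p* = 245 × 0.5062 = 124.01 ≈ 124.

124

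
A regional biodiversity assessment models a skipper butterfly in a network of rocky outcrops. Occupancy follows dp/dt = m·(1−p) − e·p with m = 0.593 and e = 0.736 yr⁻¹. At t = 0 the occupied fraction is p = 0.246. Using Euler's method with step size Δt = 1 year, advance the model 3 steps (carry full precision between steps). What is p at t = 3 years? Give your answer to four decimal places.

0.4533

Update rule: p ← p + [m·(1−p) − e·p]·Δt with Δt = 1.
step 1: Δp = +0.26607, p = 0.51207
step 2: Δp = -0.08754, p = 0.42453
step 3: Δp = +0.02880, p = 0.45333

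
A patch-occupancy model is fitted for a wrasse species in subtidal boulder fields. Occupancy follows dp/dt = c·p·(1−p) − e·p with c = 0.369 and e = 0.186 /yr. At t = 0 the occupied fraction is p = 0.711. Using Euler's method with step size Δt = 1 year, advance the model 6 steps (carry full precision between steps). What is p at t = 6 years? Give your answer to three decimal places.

0.542

Update rule: p ← p + [c·p·(1−p) − e·p]·Δt with Δt = 1.
p: 0.71100 → 0.65458  (Δp = -0.05642)
p: 0.65458 → 0.61626  (Δp = -0.03832)
p: 0.61626 → 0.58890  (Δp = -0.02736)
p: 0.58890 → 0.56870  (Δp = -0.02020)
p: 0.56870 → 0.55343  (Δp = -0.01527)
p: 0.55343 → 0.54169  (Δp = -0.01174)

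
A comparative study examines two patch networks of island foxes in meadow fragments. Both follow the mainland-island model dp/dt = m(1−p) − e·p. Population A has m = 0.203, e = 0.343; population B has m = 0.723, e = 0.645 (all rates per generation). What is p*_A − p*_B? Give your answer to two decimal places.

-0.16

A: p*_A = m/(m+e) = 0.203/0.5460 = 0.3718.
B: p*_B = 0.723/1.3680 = 0.5285.
p*_A − p*_B = 0.3718 − 0.5285 = -0.1567.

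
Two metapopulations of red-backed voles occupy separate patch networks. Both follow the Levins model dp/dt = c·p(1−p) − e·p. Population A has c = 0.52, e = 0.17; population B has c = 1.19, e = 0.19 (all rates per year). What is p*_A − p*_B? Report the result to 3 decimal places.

-0.167

A: p*_A = 1 − 0.17/0.52 = 0.6731.
B: p*_B = 1 − 0.19/1.19 = 0.8403.
p*_A − p*_B = 0.6731 − 0.8403 = -0.1673.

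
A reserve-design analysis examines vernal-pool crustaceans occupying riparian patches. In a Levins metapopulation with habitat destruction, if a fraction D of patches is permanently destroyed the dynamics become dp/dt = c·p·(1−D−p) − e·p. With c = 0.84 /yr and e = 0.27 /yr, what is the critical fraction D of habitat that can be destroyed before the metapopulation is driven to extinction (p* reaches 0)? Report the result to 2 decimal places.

0.68

The nontrivial equilibrium is p* = (1−D) − e/c; extinction occurs when this hits zero.
So D_crit = 1 − e/c = 1 − 0.27/0.84 = 1 − 0.3214 = 0.6786.
This equals the undisturbed p*, a classic result of Lande's extension.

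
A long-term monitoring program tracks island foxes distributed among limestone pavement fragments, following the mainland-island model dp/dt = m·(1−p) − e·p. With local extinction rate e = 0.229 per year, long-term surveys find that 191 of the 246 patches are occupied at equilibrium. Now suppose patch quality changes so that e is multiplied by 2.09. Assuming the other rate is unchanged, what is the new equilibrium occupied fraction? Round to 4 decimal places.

Observed p* = 191/246 = 0.77642.
Balance m(1−p*) = e·p* gives m = e·p*/(1−p*) = 0.229×0.77642/0.22358 = 0.79524.
New p* = m/(m+e) = 0.79524/(0.79524+0.47861) = 0.62428.

0.6243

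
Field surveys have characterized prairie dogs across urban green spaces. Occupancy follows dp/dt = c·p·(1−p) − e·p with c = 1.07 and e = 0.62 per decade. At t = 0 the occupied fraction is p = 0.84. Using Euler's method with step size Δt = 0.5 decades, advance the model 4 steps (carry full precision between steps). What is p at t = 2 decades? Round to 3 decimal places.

Update rule: p ← p + [c·p·(1−p) − e·p]·Δt with Δt = 0.5.
t = 0.5: p = 0.84000 + (-0.18850) = 0.65150
t = 1: p = 0.65150 + (-0.08050) = 0.57101
t = 1.5: p = 0.57101 + (-0.04596) = 0.52505
t = 2: p = 0.52505 + (-0.02935) = 0.49570

0.496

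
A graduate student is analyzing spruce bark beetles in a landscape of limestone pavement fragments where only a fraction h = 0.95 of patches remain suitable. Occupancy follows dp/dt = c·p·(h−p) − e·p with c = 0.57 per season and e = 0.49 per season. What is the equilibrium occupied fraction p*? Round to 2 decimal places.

Setting dp/dt = 0 and dividing by p* gives c·(h−p*) = e.
So p* = h − e/c = 0.95 − 0.49/0.57 = 0.95 − 0.8596 = 0.0904.

0.09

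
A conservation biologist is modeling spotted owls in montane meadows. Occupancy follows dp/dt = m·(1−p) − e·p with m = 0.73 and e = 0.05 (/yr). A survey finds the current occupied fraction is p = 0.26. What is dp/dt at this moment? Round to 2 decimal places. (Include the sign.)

0.53

Colonization term: m·(1−p) = 0.73×0.7400 = 0.54020.
Extinction term: e·p = 0.01300.
dp/dt = 0.54020 − 0.01300 = 0.52720.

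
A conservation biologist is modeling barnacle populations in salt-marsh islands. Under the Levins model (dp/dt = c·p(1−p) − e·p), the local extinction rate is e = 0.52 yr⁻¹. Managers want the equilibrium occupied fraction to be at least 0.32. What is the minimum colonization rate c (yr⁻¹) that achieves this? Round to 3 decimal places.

p* = 1 − e/c ≥ 0.32 requires e/c ≤ 0.6800, i.e. c ≥ e/0.6800.
c_min = 0.52/0.6800 = 0.7647.

0.765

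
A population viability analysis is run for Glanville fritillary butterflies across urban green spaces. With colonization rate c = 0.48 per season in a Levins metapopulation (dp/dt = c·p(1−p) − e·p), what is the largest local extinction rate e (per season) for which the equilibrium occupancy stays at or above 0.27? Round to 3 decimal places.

1 − e/c ≥ 0.27 ⇒ e ≤ c(1 − 0.27) = 0.48 × 0.7300.
e_max = 0.3504.

0.350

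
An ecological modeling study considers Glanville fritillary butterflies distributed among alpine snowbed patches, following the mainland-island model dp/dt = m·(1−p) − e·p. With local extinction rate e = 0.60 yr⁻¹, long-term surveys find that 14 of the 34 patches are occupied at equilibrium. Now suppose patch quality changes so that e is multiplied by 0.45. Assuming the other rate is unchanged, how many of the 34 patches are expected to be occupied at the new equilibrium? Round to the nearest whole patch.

21

Observed p* = 14/34 = 0.41176.
Balance m(1−p*) = e·p* gives m = e·p*/(1−p*) = 0.60×0.41176/0.58824 = 0.41999.
New p* = m/(m+e) = 0.41999/(0.41999+0.27000) = 0.60869.
Expected occupied = 34 × 0.60869 = 20.70 ≈ 21.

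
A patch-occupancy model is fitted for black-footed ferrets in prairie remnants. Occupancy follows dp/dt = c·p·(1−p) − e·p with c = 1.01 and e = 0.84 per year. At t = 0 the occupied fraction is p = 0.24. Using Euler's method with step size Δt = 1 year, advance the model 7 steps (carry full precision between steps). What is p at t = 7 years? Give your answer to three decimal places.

0.182

Update rule: p ← p + [c·p·(1−p) − e·p]·Δt with Δt = 1.
  1  |  dp/dt·Δt = -0.017376  |  p_1 = 0.222624
  2  |  dp/dt·Δt = -0.012211  |  p_2 = 0.210413
  3  |  dp/dt·Δt = -0.008946  |  p_3 = 0.201467
  4  |  dp/dt·Δt = -0.006745  |  p_4 = 0.194721
  5  |  dp/dt·Δt = -0.005193  |  p_5 = 0.189528
  6  |  dp/dt·Δt = -0.004060  |  p_6 = 0.185468
  7  |  dp/dt·Δt = -0.003213  |  p_7 = 0.182255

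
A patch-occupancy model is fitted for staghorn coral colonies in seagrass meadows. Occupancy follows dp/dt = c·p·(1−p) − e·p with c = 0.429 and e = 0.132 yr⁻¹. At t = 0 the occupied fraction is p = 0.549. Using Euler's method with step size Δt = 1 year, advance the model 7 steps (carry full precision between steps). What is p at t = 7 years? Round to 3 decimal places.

Update rule: p ← p + [c·p·(1−p) − e·p]·Δt with Δt = 1.
step 1: Δp = +0.03375, p = 0.58275
step 2: Δp = +0.02739, p = 0.61014
step 3: Δp = +0.02151, p = 0.63165
step 4: Δp = +0.01644, p = 0.64809
step 5: Δp = +0.01230, p = 0.66038
step 6: Δp = +0.00905, p = 0.66943
step 7: Δp = +0.00657, p = 0.67600

0.676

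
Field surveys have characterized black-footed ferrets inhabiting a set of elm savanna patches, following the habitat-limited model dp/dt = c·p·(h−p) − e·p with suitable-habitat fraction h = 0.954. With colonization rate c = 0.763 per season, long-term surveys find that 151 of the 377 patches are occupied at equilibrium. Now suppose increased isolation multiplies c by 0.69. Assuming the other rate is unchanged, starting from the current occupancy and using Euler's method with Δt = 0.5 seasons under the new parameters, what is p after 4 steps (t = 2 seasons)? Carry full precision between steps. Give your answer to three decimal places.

Observed p* = 151/377 = 0.40053.
Balance c(h−p*) = e gives e = 0.763×(0.954 − 0.40053) = 0.42230.
Starting from p₀ = 0.40053; update p ← p + (dp/dt)·Δt with the new parameters.
t = 0.5: p = 0.40053 + (-0.02622) = 0.37431
t = 1: p = 0.37431 + (-0.02192) = 0.35240
t = 1.5: p = 0.35240 + (-0.01860) = 0.33379
t = 2: p = 0.33379 + (-0.01598) = 0.31781

0.318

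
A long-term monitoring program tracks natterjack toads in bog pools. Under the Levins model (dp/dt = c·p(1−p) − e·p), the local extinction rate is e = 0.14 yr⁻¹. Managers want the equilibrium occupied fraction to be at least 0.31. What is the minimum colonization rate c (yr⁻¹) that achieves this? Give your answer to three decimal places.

0.203

p* = 1 − e/c ≥ 0.31 requires e/c ≤ 0.6900, i.e. c ≥ e/0.6900.
c_min = 0.14/0.6900 = 0.2029.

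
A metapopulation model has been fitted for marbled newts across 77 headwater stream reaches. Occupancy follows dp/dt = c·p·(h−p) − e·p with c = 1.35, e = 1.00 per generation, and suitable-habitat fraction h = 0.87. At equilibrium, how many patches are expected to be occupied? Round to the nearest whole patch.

p* = h − e/c = 0.87 − 0.7407 = 0.1293.
Expected occupied patches = N × p* = 77 × 0.1293 = 9.95 ≈ 10.

10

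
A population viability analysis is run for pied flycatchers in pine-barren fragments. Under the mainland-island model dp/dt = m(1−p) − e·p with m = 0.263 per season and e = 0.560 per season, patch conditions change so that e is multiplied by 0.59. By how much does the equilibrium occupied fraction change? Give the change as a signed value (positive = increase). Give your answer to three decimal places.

0.124

Before: p* = 0.263/(0.263+0.560) = 0.3196.
After: m = 0.263, e = 0.3304; p* = 0.263/0.5934 = 0.4432.
Δp* = 0.4432 − 0.3196 = +0.1236.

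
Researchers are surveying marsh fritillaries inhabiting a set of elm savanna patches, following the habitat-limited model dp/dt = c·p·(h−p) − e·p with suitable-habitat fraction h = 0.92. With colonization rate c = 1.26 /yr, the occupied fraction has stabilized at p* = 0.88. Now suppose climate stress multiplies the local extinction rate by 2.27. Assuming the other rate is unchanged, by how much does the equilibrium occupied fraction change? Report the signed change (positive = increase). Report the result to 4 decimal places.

Balance c(h−p*) = e gives e = 1.26×(0.92 − 0.88000) = 0.05040.
New p* = 0.92 − e/c = 0.92 − 0.11441/1.26000 = 0.82920.
Δp* = 0.82920 − 0.88000 = -0.05080.

-0.0508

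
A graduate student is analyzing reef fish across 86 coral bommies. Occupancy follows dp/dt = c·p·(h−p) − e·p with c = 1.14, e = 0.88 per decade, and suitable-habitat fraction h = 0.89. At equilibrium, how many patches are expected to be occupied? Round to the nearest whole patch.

10

p* = h − e/c = 0.89 − 0.7719 = 0.1181.
Expected occupied patches = N × p* = 86 × 0.1181 = 10.15 ≈ 10.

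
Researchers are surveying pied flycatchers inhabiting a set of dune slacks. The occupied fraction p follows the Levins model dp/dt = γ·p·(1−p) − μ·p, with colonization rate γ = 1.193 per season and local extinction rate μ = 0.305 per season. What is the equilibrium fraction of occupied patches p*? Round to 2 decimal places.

At equilibrium, colonization balances extinction: γ·p*·(1−p*) = μ·p*.
So p* = 1 − μ/γ = 1 − 0.305/1.193 = 1 − 0.2557 = 0.7443.

0.74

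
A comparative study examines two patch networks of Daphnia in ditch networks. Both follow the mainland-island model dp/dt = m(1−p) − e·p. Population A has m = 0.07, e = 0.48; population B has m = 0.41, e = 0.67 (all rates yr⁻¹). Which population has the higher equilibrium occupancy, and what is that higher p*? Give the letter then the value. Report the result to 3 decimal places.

B, 0.380

A: p*_A = m/(m+e) = 0.07/0.5500 = 0.1273.
B: p*_B = 0.41/1.0800 = 0.3796.
B is higher at 0.3796.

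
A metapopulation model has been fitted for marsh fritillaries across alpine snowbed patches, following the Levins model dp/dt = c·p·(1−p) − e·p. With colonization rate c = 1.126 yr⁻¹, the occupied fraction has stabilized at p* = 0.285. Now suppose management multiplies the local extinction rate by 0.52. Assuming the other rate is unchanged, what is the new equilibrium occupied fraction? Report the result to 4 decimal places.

0.6282

Balance c(1−p*) = e gives e = 1.126×(1 − 0.28500) = 0.80509.
New p* = 1 − e/c = 1 − 0.41865/1.12600 = 0.62820.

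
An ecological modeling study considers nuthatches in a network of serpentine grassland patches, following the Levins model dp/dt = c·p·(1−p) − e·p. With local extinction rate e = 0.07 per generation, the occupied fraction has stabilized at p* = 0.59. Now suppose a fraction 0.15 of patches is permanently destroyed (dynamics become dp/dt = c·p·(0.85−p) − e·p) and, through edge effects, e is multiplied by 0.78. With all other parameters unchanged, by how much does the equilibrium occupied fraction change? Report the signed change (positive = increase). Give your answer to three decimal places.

Balance c(1−p*) = e gives c = e/(1 − 0.59000) = 0.07/0.41000 = 0.17073.
New p* = 0.85 − e/c = 0.85 − 0.05460/0.17073 = 0.53020.
Δp* = 0.53020 − 0.59000 = -0.05980.

-0.060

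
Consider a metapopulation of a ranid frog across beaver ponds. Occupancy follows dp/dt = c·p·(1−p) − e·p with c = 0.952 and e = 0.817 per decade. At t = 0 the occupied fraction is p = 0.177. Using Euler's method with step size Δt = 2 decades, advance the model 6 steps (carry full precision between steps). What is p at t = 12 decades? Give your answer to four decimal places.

0.1459

Update rule: p ← p + [c·p·(1−p) − e·p]·Δt with Δt = 2.
step 1: Δp = -0.01186, p = 0.16514
step 2: Δp = -0.00734, p = 0.15780
step 3: Δp = -0.00481, p = 0.15300
step 4: Δp = -0.00326, p = 0.14974
step 5: Δp = -0.00226, p = 0.14748
step 6: Δp = -0.00159, p = 0.14588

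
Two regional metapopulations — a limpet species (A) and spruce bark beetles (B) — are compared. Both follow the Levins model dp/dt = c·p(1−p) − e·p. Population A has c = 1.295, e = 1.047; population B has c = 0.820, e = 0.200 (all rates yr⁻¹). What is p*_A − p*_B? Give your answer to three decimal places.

-0.565

A: p*_A = 1 − 1.047/1.295 = 0.1915.
B: p*_B = 1 − 0.200/0.820 = 0.7561.
p*_A − p*_B = 0.1915 − 0.7561 = -0.5646.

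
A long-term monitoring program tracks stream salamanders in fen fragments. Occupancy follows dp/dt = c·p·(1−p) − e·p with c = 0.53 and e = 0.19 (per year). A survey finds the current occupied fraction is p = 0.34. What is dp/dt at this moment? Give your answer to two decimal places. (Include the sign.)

0.05

Colonization term: c·p·(1−p) = 0.53×0.34×0.6600 = 0.11893.
Extinction term: e·p = 0.06460.
dp/dt = 0.11893 − 0.06460 = 0.05433.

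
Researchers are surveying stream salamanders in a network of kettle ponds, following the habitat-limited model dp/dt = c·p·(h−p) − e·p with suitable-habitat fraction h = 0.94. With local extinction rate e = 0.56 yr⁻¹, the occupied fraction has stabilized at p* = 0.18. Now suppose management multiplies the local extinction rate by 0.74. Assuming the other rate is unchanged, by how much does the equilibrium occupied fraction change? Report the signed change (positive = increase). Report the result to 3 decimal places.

Balance c(h−p*) = e gives c = e/(0.94 − 0.18000) = 0.56/0.76000 = 0.73684.
New p* = 0.94 − e/c = 0.94 − 0.41440/0.73684 = 0.37760.
Δp* = 0.37760 − 0.18000 = +0.19760.

0.198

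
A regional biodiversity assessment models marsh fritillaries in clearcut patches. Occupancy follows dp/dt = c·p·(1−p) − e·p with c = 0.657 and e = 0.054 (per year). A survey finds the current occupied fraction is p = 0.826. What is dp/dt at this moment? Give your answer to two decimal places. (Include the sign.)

0.05

Colonization term: c·p·(1−p) = 0.657×0.826×0.1740 = 0.09443.
Extinction term: e·p = 0.04460.
dp/dt = 0.09443 − 0.04460 = 0.04982.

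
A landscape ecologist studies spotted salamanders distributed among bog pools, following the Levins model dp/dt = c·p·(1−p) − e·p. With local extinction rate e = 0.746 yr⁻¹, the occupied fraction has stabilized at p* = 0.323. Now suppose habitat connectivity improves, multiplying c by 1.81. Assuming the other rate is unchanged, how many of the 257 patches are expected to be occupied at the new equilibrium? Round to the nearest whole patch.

Balance c(1−p*) = e gives c = e/(1 − 0.32300) = 0.746/0.67700 = 1.10192.
New p* = 1 − e/c = 1 − 0.74600/1.99448 = 0.62597.
Expected occupied = 257 × 0.62597 = 160.87 ≈ 161.

161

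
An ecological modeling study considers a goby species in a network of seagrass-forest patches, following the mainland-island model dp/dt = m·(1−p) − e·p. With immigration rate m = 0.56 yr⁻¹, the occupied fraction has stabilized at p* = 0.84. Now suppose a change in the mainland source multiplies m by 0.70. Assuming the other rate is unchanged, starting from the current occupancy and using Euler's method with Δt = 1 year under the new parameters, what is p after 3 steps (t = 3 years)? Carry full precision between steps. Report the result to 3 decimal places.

0.793

Balance m(1−p*) = e·p* gives e = m(1−p*)/p* = 0.56×0.16000/0.84000 = 0.10667.
Starting from p₀ = 0.84000; update p ← p + (dp/dt)·Δt with the new parameters.
t = 1: p = 0.84000 + (-0.02688) = 0.81312
t = 2: p = 0.81312 + (-0.01348) = 0.79964
t = 3: p = 0.79964 + (-0.00676) = 0.79289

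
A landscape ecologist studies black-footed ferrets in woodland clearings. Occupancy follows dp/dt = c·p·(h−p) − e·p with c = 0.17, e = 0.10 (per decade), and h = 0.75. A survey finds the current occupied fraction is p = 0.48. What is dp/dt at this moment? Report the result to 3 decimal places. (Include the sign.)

-0.026

Colonization term: c·p·(h−p) = 0.17×0.48×0.2700 = 0.02203.
Extinction term: e·p = 0.04800.
dp/dt = 0.02203 − 0.04800 = -0.02597.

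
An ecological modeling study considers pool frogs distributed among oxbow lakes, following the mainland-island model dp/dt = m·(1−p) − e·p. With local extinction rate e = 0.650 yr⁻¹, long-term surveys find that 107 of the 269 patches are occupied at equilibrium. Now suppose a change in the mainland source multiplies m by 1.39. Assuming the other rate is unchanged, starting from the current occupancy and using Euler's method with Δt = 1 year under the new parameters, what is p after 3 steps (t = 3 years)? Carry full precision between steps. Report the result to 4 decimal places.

0.4799

Observed p* = 107/269 = 0.39777.
Balance m(1−p*) = e·p* gives m = e·p*/(1−p*) = 0.650×0.39777/0.60223 = 0.42932.
Starting from p₀ = 0.39777; update p ← p + (dp/dt)·Δt with the new parameters.
step 1: Δp = +0.10083, p = 0.49860
step 2: Δp = -0.02488, p = 0.47372
step 3: Δp = +0.00614, p = 0.47986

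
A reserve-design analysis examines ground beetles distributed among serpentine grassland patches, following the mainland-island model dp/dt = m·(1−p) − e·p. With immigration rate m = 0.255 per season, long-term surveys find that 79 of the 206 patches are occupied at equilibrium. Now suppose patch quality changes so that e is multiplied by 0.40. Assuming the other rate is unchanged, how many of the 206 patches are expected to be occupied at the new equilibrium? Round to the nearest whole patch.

125

Observed p* = 79/206 = 0.38350.
Balance m(1−p*) = e·p* gives e = m(1−p*)/p* = 0.255×0.61650/0.38350 = 0.40993.
New p* = m/(m+e) = 0.25500/(0.25500+0.16397) = 0.60864.
Expected occupied = 206 × 0.60864 = 125.38 ≈ 125.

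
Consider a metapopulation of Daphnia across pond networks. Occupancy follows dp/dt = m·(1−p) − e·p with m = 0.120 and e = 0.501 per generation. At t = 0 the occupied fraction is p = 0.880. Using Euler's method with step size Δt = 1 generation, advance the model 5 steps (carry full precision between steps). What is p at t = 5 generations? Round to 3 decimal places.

0.199

Update rule: p ← p + [m·(1−p) − e·p]·Δt with Δt = 1.
  1  |  dp/dt·Δt = -0.426480  |  p_1 = 0.453520
  2  |  dp/dt·Δt = -0.161636  |  p_2 = 0.291884
  3  |  dp/dt·Δt = -0.061260  |  p_3 = 0.230624
  4  |  dp/dt·Δt = -0.023218  |  p_4 = 0.207407
  5  |  dp/dt·Δt = -0.008799  |  p_5 = 0.198607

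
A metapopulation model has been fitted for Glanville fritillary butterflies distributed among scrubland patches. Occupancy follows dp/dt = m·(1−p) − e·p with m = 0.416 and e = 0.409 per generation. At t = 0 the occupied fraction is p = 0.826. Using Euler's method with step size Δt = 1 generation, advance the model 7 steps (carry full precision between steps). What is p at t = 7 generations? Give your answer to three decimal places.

0.504

Update rule: p ← p + [m·(1−p) − e·p]·Δt with Δt = 1.
t = 1: p = 0.82600 + (-0.26545) = 0.56055
t = 2: p = 0.56055 + (-0.04645) = 0.51410
t = 3: p = 0.51410 + (-0.00813) = 0.50597
t = 4: p = 0.50597 + (-0.00142) = 0.50454
t = 5: p = 0.50454 + (-0.00025) = 0.50430
t = 6: p = 0.50430 + (-0.00004) = 0.50425
t = 7: p = 0.50425 + (-0.00001) = 0.50424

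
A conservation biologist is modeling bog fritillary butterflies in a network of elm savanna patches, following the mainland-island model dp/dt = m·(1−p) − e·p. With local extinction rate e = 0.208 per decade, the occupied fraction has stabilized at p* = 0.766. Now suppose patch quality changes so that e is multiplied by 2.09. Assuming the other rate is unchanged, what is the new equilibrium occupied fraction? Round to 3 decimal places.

Balance m(1−p*) = e·p* gives m = e·p*/(1−p*) = 0.208×0.76600/0.23400 = 0.68089.
New p* = m/(m+e) = 0.68089/(0.68089+0.43472) = 0.61033.

0.610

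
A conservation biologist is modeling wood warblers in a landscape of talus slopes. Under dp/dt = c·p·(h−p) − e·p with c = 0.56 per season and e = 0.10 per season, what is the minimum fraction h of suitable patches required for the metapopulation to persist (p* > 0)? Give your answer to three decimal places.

0.179

p* = h − e/c is positive only when h > e/c.
h_min = e/c = 0.10/0.56 = 0.1786.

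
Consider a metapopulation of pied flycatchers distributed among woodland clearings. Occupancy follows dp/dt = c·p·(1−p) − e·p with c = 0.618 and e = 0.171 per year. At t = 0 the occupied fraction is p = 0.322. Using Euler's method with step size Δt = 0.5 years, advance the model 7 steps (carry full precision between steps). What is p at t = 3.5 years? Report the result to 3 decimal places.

Update rule: p ← p + [c·p·(1−p) − e·p]·Δt with Δt = 0.5.
step 1: Δp = +0.03993, p = 0.36193
step 2: Δp = +0.04041, p = 0.40234
step 3: Δp = +0.03990, p = 0.44225
step 4: Δp = +0.03841, p = 0.48065
step 5: Δp = +0.03604, p = 0.51669
step 6: Δp = +0.03299, p = 0.54968
step 7: Δp = +0.02949, p = 0.57917

0.579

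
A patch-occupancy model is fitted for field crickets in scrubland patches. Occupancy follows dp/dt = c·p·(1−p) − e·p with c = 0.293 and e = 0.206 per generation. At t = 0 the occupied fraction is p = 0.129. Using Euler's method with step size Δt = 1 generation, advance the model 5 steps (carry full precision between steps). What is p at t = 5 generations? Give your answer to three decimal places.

Update rule: p ← p + [c·p·(1−p) − e·p]·Δt with Δt = 1.
p: 0.12900 → 0.13535  (Δp = +0.00635)
p: 0.13535 → 0.14175  (Δp = +0.00641)
p: 0.14175 → 0.14820  (Δp = +0.00645)
p: 0.14820 → 0.15466  (Δp = +0.00646)
p: 0.15466 → 0.16111  (Δp = +0.00645)

0.161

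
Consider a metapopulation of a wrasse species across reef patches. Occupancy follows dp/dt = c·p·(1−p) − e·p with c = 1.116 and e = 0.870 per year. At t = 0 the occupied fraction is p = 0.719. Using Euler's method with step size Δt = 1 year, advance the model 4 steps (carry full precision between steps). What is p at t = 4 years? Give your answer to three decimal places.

Update rule: p ← p + [c·p·(1−p) − e·p]·Δt with Δt = 1.
  1  |  dp/dt·Δt = -0.400054  |  p_1 = 0.318946
  2  |  dp/dt·Δt = -0.035066  |  p_2 = 0.283880
  3  |  dp/dt·Δt = -0.020101  |  p_3 = 0.263778
  4  |  dp/dt·Δt = -0.012761  |  p_4 = 0.251018

0.251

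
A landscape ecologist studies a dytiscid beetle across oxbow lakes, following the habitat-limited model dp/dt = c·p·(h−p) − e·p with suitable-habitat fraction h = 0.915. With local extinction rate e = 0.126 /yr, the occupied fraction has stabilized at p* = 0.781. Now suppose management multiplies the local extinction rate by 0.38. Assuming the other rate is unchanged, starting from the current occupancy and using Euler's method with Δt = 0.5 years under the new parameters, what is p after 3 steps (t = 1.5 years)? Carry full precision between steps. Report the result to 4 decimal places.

Balance c(h−p*) = e gives c = e/(0.915 − 0.78100) = 0.126/0.13400 = 0.94030.
Starting from p₀ = 0.78100; update p ← p + (dp/dt)·Δt with the new parameters.
t = 0.5: p = 0.78100 + (+0.03051) = 0.81151
t = 1: p = 0.81151 + (+0.02006) = 0.83156
t = 1.5: p = 0.83156 + (+0.01271) = 0.84428

0.8443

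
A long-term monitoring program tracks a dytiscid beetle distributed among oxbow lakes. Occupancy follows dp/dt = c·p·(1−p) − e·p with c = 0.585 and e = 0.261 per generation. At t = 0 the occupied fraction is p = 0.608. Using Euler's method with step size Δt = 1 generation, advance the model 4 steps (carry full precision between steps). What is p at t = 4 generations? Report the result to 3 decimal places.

0.564

Update rule: p ← p + [c·p·(1−p) − e·p]·Δt with Δt = 1.
  1  |  dp/dt·Δt = -0.019261  |  p_1 = 0.588739
  2  |  dp/dt·Δt = -0.012017  |  p_2 = 0.576721
  3  |  dp/dt·Δt = -0.007718  |  p_3 = 0.569004
  4  |  dp/dt·Δt = -0.005045  |  p_4 = 0.563958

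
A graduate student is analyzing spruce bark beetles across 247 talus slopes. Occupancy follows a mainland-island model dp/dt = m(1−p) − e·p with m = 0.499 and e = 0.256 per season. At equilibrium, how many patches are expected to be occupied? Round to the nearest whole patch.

163

p* = m/(m+e) = 0.499/0.7550 = 0.6609.
Expected occupied patches = N × p* = 247 × 0.6609 = 163.25 ≈ 163.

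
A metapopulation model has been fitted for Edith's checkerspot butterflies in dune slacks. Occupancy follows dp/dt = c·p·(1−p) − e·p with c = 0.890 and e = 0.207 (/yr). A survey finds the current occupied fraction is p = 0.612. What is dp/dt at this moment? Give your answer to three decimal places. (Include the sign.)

Colonization term: c·p·(1−p) = 0.890×0.612×0.3880 = 0.21134.
Extinction term: e·p = 0.12668.
dp/dt = 0.21134 − 0.12668 = 0.08465.

0.085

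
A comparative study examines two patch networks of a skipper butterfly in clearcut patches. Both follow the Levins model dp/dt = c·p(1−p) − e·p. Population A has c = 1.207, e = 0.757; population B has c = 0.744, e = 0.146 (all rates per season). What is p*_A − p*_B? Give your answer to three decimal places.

A: p*_A = 1 − 0.757/1.207 = 0.3728.
B: p*_B = 1 − 0.146/0.744 = 0.8038.
p*_A − p*_B = 0.3728 − 0.8038 = -0.4309.

-0.431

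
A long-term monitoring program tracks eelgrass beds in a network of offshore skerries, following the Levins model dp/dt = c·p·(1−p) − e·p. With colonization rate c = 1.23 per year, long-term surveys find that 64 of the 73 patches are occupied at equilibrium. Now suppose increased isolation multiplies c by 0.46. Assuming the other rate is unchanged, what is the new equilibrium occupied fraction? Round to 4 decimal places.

Observed p* = 64/73 = 0.87671.
Balance c(1−p*) = e gives e = 1.23×(1 − 0.87671) = 0.15165.
New p* = 1 − e/c = 1 − 0.15165/0.56580 = 0.73197.

0.7320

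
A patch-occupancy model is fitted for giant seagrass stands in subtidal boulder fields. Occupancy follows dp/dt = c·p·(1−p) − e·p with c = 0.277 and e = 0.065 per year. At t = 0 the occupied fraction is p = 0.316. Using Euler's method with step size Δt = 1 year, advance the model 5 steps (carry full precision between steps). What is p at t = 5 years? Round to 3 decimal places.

Update rule: p ← p + [c·p·(1−p) − e·p]·Δt with Δt = 1.
p: 0.31600 → 0.35533  (Δp = +0.03933)
p: 0.35533 → 0.39569  (Δp = +0.04036)
p: 0.39569 → 0.43620  (Δp = +0.04052)
p: 0.43620 → 0.47597  (Δp = +0.03977)
p: 0.47597 → 0.51413  (Δp = +0.03815)

0.514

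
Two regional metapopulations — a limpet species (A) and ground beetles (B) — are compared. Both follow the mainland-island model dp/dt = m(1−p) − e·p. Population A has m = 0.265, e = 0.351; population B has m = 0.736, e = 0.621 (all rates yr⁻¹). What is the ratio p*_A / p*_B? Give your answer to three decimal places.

A: p*_A = m/(m+e) = 0.265/0.6160 = 0.4302.
B: p*_B = 0.736/1.3570 = 0.5424.
p*_A / p*_B = 0.4302/0.5424 = 0.7932.

0.793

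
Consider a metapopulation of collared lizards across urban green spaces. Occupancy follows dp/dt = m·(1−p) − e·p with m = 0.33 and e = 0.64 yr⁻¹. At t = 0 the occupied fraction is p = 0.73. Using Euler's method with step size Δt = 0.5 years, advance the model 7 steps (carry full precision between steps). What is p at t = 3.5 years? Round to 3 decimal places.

Update rule: p ← p + [m·(1−p) − e·p]·Δt with Δt = 0.5.
p: 0.73000 → 0.54095  (Δp = -0.18905)
p: 0.54095 → 0.44359  (Δp = -0.09736)
p: 0.44359 → 0.39345  (Δp = -0.05014)
p: 0.39345 → 0.36763  (Δp = -0.02582)
p: 0.36763 → 0.35433  (Δp = -0.01330)
p: 0.35433 → 0.34748  (Δp = -0.00685)
p: 0.34748 → 0.34395  (Δp = -0.00353)

0.344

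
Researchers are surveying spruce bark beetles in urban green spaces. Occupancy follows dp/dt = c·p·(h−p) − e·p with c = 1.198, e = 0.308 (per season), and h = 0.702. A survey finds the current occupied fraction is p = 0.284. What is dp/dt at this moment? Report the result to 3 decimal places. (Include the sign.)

Colonization term: c·p·(h−p) = 1.198×0.284×0.4180 = 0.14222.
Extinction term: e·p = 0.08747.
dp/dt = 0.14222 − 0.08747 = 0.05474.

0.055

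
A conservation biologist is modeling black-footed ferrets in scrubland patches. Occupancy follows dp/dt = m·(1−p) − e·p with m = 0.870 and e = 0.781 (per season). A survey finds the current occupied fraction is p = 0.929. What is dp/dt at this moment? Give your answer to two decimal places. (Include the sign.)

Colonization term: m·(1−p) = 0.870×0.0710 = 0.06177.
Extinction term: e·p = 0.72555.
dp/dt = 0.06177 − 0.72555 = -0.66378.

-0.66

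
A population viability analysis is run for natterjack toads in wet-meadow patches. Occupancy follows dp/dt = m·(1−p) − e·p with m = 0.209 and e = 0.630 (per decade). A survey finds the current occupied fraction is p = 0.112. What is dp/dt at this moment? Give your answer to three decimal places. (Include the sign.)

Colonization term: m·(1−p) = 0.209×0.8880 = 0.18559.
Extinction term: e·p = 0.07056.
dp/dt = 0.18559 − 0.07056 = 0.11503.

0.115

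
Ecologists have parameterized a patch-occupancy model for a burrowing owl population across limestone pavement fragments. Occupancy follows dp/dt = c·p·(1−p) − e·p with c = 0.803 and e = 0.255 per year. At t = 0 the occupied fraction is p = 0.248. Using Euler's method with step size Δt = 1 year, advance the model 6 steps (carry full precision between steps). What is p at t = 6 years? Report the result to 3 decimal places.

Update rule: p ← p + [c·p·(1−p) − e·p]·Δt with Δt = 1.
step 1: Δp = +0.08652, p = 0.33452
step 2: Δp = +0.09346, p = 0.42797
step 3: Δp = +0.08745, p = 0.51543
step 4: Δp = +0.06913, p = 0.58455
step 5: Δp = +0.04595, p = 0.63050
step 6: Δp = +0.02630, p = 0.65680

0.657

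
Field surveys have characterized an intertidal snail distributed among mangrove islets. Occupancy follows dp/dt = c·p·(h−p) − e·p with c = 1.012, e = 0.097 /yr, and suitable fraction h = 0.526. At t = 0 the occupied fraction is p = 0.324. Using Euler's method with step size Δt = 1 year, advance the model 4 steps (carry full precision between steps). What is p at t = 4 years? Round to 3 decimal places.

Update rule: p ← p + [c·p·(h−p) − e·p]·Δt with Δt = 1.
t = 1: p = 0.32400 + (+0.03481) = 0.35881
t = 2: p = 0.35881 + (+0.02591) = 0.38471
t = 3: p = 0.38471 + (+0.01769) = 0.40240
t = 4: p = 0.40240 + (+0.01130) = 0.41370

0.414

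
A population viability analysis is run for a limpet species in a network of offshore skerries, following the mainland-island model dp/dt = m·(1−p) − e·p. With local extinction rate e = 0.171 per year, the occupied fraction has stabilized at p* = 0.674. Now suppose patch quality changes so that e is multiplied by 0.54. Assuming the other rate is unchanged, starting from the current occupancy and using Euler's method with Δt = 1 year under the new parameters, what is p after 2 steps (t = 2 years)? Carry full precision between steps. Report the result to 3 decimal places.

0.756

Balance m(1−p*) = e·p* gives m = e·p*/(1−p*) = 0.171×0.67400/0.32600 = 0.35354.
Starting from p₀ = 0.67400; update p ← p + (dp/dt)·Δt with the new parameters.
p: 0.67400 → 0.72702  (Δp = +0.05302)
p: 0.72702 → 0.75639  (Δp = +0.02938)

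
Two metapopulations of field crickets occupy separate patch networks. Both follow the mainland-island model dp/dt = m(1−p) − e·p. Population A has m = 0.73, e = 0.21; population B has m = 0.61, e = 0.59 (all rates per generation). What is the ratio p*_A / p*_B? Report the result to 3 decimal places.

A: p*_A = m/(m+e) = 0.73/0.9400 = 0.7766.
B: p*_B = 0.61/1.2000 = 0.5083.
p*_A / p*_B = 0.7766/0.5083 = 1.5277.

1.528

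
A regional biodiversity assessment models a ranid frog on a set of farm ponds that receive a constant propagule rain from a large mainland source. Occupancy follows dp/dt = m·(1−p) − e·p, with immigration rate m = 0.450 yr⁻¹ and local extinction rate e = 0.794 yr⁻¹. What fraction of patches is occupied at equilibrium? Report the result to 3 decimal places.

Setting dp/dt = 0: m − m·p* = e·p*, so m = (m+e)·p*.
p* = m/(m+e) = 0.450/(0.450+0.794) = 0.450/1.2440 = 0.3617.

0.362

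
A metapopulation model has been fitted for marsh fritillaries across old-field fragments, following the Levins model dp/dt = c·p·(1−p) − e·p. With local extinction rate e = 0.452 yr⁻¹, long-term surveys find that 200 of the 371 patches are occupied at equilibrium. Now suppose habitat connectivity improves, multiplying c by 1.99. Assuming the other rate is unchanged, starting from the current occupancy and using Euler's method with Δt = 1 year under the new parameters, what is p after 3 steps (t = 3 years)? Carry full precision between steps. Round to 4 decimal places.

Observed p* = 200/371 = 0.53908.
Balance c(1−p*) = e gives c = e/(1 − 0.53908) = 0.452/0.46092 = 0.98065.
Starting from p₀ = 0.53908; update p ← p + (dp/dt)·Δt with the new parameters.
step 1: Δp = +0.24123, p = 0.78031
step 2: Δp = -0.01817, p = 0.76215
step 3: Δp = +0.00928, p = 0.77142

0.7714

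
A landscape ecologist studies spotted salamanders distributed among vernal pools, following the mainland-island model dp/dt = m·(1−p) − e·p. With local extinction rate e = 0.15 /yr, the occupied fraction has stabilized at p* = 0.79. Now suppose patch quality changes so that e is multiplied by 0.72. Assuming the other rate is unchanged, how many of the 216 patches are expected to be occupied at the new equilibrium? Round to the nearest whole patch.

Balance m(1−p*) = e·p* gives m = e·p*/(1−p*) = 0.15×0.79000/0.21000 = 0.56429.
New p* = m/(m+e) = 0.56429/(0.56429+0.10800) = 0.83936.
Expected occupied = 216 × 0.83936 = 181.30 ≈ 181.

181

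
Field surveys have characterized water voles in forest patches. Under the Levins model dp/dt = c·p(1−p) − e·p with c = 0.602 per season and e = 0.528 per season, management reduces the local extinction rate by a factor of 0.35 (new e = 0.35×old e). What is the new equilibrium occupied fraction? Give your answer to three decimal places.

Before: p* = 1 − 0.528/0.602 = 0.1229.
After the change, c = 0.602, e = 0.1848, so p* = 1 − 0.1848/0.602 = 0.6930.

0.693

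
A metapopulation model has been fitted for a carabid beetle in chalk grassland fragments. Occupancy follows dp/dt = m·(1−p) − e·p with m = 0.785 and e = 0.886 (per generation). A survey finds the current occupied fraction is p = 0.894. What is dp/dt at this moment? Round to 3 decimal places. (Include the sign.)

-0.709

Colonization term: m·(1−p) = 0.785×0.1060 = 0.08321.
Extinction term: e·p = 0.79208.
dp/dt = 0.08321 − 0.79208 = -0.70887.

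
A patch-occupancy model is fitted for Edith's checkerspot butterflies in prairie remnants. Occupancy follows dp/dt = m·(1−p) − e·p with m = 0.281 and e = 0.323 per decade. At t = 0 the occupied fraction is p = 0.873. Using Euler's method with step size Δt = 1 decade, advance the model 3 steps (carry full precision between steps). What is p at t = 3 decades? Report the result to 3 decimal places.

Update rule: p ← p + [m·(1−p) − e·p]·Δt with Δt = 1.
  1  |  dp/dt·Δt = -0.246292  |  p_1 = 0.626708
  2  |  dp/dt·Δt = -0.097532  |  p_2 = 0.529176
  3  |  dp/dt·Δt = -0.038623  |  p_3 = 0.490554

0.491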